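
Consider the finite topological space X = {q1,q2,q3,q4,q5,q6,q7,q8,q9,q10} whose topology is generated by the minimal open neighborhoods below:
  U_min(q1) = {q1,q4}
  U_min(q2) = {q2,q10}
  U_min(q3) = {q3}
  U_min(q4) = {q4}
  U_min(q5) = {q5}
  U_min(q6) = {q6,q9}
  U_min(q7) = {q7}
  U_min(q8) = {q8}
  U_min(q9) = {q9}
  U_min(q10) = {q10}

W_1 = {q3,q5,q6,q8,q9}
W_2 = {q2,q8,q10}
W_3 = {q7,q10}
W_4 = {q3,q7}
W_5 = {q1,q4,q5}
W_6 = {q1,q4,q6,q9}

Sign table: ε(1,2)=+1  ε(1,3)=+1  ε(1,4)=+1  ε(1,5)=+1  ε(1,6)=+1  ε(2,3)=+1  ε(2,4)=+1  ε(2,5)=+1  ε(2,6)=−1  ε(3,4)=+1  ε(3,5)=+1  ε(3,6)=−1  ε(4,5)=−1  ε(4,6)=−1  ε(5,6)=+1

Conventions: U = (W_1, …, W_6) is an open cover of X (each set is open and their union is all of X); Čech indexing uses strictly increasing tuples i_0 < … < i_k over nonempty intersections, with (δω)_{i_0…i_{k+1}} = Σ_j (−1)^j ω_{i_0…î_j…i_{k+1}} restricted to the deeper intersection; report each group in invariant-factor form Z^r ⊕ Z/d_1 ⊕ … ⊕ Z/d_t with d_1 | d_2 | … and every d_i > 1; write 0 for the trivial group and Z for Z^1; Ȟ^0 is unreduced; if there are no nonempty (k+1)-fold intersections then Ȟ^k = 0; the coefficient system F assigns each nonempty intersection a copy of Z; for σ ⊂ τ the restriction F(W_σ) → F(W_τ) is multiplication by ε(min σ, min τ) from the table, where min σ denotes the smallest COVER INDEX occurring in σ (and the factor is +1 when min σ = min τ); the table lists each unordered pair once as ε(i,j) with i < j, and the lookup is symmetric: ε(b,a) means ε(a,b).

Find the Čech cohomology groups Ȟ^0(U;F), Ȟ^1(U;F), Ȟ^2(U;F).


nonempty overlaps:
  W12={q8} W14={q3} W15={q5} W16={q6,q9} W23={q10} W34={q7} W56={q1,q4}
C dims 6,7; δ0: rk 5, SNF 1^5
degree 0: 6−5−0 = 1 → Ȟ^0 ≅ Z
degree 1: 7−0−5 = 2 → Ȟ^1 ≅ Z^2
degree 2: 0−0−0 = 0 → Ȟ^2 ≅ 0

Ȟ^0 = Z, Ȟ^1 = Z^2, Ȟ^2 = 0


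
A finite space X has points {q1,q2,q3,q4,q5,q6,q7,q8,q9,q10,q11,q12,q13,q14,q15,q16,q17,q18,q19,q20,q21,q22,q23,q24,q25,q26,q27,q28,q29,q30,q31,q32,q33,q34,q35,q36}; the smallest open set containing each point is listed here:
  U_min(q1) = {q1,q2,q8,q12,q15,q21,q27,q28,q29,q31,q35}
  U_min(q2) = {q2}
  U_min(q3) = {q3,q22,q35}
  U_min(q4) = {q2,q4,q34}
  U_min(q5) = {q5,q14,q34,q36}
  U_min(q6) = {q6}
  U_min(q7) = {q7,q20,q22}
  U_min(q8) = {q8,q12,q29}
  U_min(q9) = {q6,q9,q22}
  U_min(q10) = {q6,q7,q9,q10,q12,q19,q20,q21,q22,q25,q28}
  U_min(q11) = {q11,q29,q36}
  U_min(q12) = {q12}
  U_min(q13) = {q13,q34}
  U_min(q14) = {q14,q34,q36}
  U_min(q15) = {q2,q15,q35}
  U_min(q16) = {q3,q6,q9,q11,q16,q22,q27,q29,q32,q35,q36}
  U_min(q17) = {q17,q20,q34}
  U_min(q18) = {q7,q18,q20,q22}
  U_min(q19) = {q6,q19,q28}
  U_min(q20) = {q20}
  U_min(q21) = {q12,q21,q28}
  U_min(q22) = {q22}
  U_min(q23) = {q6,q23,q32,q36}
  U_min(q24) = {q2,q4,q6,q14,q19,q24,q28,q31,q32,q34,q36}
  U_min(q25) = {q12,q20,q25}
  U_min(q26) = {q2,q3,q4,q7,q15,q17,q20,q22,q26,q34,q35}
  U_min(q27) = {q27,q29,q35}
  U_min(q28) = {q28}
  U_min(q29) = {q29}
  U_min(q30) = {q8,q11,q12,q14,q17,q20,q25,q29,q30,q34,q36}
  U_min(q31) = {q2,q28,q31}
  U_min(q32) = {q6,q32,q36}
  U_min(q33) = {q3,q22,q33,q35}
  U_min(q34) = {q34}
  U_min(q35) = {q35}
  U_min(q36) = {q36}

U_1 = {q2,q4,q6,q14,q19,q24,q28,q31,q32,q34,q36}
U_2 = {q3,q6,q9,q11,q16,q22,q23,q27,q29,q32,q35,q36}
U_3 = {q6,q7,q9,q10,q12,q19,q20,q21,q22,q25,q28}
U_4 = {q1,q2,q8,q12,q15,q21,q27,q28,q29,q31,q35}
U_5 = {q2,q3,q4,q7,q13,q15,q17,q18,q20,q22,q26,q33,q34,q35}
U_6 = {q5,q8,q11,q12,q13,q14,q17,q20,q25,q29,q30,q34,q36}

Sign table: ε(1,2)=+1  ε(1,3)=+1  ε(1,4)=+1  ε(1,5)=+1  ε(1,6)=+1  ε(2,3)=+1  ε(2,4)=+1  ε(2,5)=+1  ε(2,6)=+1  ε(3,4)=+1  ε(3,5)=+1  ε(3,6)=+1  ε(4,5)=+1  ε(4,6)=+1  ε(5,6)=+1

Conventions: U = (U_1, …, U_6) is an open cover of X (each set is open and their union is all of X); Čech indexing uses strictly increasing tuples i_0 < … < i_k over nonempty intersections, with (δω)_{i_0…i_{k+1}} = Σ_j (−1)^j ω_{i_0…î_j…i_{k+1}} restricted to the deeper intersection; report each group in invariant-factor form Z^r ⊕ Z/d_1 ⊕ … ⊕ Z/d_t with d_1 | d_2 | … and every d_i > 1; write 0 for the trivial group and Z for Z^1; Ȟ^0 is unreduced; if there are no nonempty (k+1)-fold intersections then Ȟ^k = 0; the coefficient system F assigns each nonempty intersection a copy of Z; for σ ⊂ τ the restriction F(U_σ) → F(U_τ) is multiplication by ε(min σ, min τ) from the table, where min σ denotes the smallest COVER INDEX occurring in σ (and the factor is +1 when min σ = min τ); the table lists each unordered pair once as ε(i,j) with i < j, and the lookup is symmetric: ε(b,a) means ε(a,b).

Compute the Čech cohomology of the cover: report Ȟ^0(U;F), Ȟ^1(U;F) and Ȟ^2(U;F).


Ȟ^0 = Z, Ȟ^1 = 0, Ȟ^2 = Z/2

nonempty overlaps:
  U12={q6,q32,q36} U13={q6,q19,q28} U14={q2,q28,q31} U15={q2,q4,q34} U16={q14,q34,q36} U23={q6,q9,q22} U24={q27,q29,q35} U25={q3,q22,q35} U26={q11,q29,q36} U34={q12,q21,q28} U35={q7,q20,q22} U36={q12,q20,q25} U45={q2,q15,q35} U46={q8,q12,q29} U56={q13,q17,q20,q34}
  U123={q6} U126={q36} U134={q28} U145={q2} U156={q34} U235={q22} U245={q35} U246={q29} U346={q12} U356={q20}
C dims 6,15,10; δ0: rk 5, SNF 1^5; δ1: rk 10, SNF 1^9·2
degree 0: 6−5−0 = 1 → Ȟ^0 ≅ Z
degree 1: 15−10−5 = 0 → Ȟ^1 ≅ 0
degree 2: 10−0−10 = 0 plus torsion [2] → Ȟ^2 ≅ Z/2


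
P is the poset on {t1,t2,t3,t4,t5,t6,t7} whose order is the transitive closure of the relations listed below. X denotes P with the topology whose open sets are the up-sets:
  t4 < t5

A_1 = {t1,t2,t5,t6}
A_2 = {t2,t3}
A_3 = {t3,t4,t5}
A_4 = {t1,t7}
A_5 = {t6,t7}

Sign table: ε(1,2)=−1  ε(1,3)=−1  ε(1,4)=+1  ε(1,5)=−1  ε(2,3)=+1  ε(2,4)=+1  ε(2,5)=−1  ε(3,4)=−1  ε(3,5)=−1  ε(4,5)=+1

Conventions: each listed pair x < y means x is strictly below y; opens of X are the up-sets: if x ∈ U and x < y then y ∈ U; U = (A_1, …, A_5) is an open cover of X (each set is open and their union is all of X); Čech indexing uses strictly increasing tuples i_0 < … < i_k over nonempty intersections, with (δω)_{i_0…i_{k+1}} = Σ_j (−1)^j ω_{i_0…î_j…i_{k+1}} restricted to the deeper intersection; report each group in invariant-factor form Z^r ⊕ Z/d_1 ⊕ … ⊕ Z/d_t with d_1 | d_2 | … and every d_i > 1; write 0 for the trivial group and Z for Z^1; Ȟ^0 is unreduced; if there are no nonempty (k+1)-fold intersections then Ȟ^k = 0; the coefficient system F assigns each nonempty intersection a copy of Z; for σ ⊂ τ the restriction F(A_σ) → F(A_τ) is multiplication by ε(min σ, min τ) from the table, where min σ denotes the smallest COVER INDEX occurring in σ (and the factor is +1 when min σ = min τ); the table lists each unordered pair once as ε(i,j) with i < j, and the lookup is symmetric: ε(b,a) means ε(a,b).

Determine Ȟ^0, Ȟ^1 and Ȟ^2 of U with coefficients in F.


Ȟ^0 = 0; Ȟ^1 = Z ⊕ Z/2; Ȟ^2 = 0

cover nerve:
  A12={t2} A13={t5} A14={t1} A15={t6} A23={t3} A45={t7}
C dims 5,6; δ0: rk 5, SNF 1^4·2
Ȟ^0: (5−5)−0=0 ⇒ 0
Ȟ^1: (6−0)−5=1 plus torsion [2] ⇒ Z ⊕ Z/2
Ȟ^2: (0−0)−0=0 ⇒ 0


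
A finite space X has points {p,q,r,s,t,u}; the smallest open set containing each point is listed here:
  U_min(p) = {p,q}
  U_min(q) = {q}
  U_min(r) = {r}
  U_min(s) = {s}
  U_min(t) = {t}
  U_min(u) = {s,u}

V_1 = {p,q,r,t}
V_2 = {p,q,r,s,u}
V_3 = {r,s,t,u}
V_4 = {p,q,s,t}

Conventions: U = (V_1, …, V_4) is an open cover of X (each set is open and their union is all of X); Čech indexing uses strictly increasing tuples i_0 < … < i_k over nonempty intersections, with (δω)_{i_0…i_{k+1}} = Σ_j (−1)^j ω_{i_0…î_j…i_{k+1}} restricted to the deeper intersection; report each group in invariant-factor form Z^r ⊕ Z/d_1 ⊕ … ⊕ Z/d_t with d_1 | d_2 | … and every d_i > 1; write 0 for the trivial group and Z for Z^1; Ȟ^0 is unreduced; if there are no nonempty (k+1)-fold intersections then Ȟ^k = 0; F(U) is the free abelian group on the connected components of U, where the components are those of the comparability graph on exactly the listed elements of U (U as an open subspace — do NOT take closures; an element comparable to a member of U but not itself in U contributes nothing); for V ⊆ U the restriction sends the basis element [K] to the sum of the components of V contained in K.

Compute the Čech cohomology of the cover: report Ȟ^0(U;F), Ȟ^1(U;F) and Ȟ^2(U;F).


cover nerve:
  V12={p,q,r} V13={r,t} V14={p,q,t} V23={r,s,u} V24={p,q,s} V34={s,t}
  V123={r} V124={p,q} V134={t} V234={s}
components per intersection:
  V1: {p,q} {r} {t}
  V2: {p,q} {r} {s,u}
  V3: {r} {s,u} {t}
  V4: {p,q} {s} {t}
  V12: {p,q} {r}
  V13: {r} {t}
  V14: {p,q} {t}
  V23: {r} {s,u}
  V24: {p,q} {s}
  V34: {s} {t}
  V123: {r}
  V124: {p,q}
  V134: {t}
  V234: {s}
C dims 12,12,4; δ0: rk 8, SNF 1^8; δ1: rk 4, SNF 1^4
Ȟ^0: (12−8)−0=4 ⇒ Z^4
Ȟ^1: (12−4)−8=0 ⇒ 0
Ȟ^2: (4−0)−4=0 ⇒ 0

Ȟ^0(U;F) ≅ Z^4, Ȟ^1(U;F) ≅ 0 and Ȟ^2(U;F) ≅ 0


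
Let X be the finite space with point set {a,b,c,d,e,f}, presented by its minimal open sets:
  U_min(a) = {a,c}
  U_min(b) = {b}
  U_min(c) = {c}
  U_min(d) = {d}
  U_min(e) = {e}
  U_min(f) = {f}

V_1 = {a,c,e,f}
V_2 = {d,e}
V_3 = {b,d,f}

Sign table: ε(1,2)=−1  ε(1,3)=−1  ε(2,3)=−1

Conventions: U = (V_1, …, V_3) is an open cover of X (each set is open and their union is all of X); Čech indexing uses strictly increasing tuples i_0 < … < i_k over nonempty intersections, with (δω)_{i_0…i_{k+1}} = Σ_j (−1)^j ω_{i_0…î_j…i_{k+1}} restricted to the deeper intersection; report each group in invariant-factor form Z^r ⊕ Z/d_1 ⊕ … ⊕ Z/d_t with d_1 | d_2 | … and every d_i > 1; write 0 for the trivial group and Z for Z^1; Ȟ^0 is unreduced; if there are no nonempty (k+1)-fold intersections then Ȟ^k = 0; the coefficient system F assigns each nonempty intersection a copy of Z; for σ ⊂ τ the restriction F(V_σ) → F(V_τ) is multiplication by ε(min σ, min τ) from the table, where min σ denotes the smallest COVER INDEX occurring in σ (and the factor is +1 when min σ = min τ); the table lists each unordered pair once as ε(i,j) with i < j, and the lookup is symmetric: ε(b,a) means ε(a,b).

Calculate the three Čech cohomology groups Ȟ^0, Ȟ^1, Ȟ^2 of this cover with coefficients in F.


nonempty overlaps:
  V12={e} V13={f} V23={d}
C dims 3,3; δ0: rk 3, SNF 1^2·2
degree 0: 3−3−0 = 0 → Ȟ^0 ≅ 0
degree 1: 3−0−3 = 0 plus torsion [2] → Ȟ^1 ≅ Z/2
degree 2: 0−0−0 = 0 → Ȟ^2 ≅ 0

Ȟ^0(U;F) ≅ 0, Ȟ^1(U;F) ≅ Z/2, Ȟ^2(U;F) ≅ 0


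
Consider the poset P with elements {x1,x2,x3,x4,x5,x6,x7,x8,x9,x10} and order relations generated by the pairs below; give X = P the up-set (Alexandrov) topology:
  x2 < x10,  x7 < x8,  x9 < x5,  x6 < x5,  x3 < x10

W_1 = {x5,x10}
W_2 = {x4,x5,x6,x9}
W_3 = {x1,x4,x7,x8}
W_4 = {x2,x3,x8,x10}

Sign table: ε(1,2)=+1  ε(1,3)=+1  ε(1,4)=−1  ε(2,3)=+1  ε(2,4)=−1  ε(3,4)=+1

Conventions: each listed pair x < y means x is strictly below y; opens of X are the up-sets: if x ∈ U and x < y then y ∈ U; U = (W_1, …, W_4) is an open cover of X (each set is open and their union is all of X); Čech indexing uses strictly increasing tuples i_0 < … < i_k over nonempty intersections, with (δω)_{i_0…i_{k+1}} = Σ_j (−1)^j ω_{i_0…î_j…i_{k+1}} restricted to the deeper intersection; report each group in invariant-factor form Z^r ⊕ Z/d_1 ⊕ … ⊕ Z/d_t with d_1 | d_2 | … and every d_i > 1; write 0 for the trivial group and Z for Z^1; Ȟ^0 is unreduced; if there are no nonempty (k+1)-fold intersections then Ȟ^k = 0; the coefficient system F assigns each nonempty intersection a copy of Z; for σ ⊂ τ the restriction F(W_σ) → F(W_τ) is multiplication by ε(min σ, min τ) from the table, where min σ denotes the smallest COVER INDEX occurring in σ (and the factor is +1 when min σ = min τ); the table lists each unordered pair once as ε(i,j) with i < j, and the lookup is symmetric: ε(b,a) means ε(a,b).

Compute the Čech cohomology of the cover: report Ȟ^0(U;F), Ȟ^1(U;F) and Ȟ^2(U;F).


nonempty intersections:
  W12={x5} W14={x10} W23={x4} W34={x8}
C dims 4,4; δ0: rk 4, SNF 1^3·2
Ȟ^0: (4−4)−0=0 ⇒ 0
Ȟ^1: (4−0)−4=0 plus torsion [2] ⇒ Z/2
Ȟ^2: (0−0)−0=0 ⇒ 0

Ȟ^0(U;F) ≅ 0; Ȟ^1(U;F) ≅ Z/2; Ȟ^2(U;F) ≅ 0


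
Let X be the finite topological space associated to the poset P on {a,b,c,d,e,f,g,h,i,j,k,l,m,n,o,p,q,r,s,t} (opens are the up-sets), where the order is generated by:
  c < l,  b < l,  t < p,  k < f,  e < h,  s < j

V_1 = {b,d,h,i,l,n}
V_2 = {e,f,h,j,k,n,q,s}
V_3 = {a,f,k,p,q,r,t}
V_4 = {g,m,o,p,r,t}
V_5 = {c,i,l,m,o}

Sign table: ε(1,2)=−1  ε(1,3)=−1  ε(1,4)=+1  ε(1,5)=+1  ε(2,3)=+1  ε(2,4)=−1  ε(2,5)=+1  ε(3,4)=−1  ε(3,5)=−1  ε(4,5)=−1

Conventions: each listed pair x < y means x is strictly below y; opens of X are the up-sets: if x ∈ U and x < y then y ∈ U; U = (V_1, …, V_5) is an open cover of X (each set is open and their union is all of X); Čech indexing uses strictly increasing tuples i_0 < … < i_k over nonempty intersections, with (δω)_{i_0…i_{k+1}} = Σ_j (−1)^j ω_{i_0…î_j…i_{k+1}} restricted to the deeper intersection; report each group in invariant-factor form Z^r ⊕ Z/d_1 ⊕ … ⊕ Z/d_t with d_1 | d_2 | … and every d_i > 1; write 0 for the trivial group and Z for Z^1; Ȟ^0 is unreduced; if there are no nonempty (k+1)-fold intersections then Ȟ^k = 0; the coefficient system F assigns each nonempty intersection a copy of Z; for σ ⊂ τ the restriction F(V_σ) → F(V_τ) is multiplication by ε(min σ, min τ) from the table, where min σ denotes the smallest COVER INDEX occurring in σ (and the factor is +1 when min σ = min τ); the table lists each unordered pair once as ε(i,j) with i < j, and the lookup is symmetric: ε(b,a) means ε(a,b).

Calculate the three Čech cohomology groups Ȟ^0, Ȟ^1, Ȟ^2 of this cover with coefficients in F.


Ȟ^0 ≅ 0, Ȟ^1 ≅ Z/2, Ȟ^2 ≅ 0

nonempty intersections:
  V12={h,n} V15={i,l} V23={f,k,q} V34={p,r,t} V45={m,o}
C dims 5,5; δ0: rk 5, SNF 1^4·2
Ȟ^0: (5−5)−0=0 ⇒ 0
Ȟ^1: (5−0)−5=0 plus torsion [2] ⇒ Z/2
Ȟ^2: (0−0)−0=0 ⇒ 0


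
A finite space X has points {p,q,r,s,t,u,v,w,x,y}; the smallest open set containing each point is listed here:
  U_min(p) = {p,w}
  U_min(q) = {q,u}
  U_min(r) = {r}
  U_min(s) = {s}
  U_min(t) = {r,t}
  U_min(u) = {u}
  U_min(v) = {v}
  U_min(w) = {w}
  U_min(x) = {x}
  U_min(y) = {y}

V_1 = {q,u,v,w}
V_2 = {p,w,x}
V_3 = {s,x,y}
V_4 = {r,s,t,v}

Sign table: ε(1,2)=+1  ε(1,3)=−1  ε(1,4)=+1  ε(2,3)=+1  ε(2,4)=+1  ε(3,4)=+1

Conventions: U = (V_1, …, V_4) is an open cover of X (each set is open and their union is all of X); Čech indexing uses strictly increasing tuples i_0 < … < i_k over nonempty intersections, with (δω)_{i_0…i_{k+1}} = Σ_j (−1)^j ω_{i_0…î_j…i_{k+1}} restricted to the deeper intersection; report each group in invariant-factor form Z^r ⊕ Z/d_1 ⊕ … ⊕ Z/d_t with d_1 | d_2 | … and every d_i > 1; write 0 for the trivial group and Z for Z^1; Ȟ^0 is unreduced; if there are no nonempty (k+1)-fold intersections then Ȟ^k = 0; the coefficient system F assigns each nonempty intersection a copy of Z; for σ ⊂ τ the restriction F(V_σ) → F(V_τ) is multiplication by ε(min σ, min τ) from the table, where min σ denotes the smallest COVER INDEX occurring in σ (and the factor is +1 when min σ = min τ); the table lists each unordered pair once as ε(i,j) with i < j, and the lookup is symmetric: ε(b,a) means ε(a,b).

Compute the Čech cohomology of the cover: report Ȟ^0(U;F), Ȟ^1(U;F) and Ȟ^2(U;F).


nonempty overlaps:
  V12={w} V14={v} V23={x} V34={s}
C dims 4,4; δ0: rk 3, SNF 1^3
degree 0: 4−3−0 = 1 → Ȟ^0 ≅ Z
degree 1: 4−0−3 = 1 → Ȟ^1 ≅ Z
degree 2: 0−0−0 = 0 → Ȟ^2 ≅ 0

Ȟ^0 ≅ Z, Ȟ^1 ≅ Z and Ȟ^2 ≅ 0


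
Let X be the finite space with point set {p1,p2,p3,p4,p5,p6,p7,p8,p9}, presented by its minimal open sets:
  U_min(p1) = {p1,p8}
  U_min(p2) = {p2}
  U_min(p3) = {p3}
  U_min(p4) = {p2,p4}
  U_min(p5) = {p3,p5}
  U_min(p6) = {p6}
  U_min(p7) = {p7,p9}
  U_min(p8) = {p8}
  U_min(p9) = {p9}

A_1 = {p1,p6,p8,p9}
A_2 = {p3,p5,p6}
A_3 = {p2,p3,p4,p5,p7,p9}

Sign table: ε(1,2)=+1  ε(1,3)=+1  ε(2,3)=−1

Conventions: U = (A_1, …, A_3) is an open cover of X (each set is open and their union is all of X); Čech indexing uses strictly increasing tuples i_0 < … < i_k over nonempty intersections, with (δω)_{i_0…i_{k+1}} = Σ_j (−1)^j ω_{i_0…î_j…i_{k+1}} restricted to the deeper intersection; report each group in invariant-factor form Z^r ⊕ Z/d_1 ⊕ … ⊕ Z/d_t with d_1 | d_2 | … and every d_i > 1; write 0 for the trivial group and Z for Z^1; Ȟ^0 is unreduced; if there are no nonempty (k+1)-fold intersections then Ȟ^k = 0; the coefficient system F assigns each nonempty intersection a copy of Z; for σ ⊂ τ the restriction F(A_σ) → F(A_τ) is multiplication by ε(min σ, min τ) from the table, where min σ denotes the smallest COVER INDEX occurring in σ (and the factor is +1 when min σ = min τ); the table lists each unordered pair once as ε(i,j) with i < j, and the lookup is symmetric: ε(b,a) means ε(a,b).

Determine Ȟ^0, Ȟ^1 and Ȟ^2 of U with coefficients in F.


Ȟ^0 ≅ 0, Ȟ^1 ≅ Z/2, Ȟ^2 ≅ 0

nonempty intersections:
  A12={p6} A13={p9} A23={p3,p5}
C dims 3,3; δ0: rk 3, SNF 1^2·2
Ȟ^0: (3−3)−0=0 ⇒ 0
Ȟ^1: (3−0)−3=0 plus torsion [2] ⇒ Z/2
Ȟ^2: (0−0)−0=0 ⇒ 0


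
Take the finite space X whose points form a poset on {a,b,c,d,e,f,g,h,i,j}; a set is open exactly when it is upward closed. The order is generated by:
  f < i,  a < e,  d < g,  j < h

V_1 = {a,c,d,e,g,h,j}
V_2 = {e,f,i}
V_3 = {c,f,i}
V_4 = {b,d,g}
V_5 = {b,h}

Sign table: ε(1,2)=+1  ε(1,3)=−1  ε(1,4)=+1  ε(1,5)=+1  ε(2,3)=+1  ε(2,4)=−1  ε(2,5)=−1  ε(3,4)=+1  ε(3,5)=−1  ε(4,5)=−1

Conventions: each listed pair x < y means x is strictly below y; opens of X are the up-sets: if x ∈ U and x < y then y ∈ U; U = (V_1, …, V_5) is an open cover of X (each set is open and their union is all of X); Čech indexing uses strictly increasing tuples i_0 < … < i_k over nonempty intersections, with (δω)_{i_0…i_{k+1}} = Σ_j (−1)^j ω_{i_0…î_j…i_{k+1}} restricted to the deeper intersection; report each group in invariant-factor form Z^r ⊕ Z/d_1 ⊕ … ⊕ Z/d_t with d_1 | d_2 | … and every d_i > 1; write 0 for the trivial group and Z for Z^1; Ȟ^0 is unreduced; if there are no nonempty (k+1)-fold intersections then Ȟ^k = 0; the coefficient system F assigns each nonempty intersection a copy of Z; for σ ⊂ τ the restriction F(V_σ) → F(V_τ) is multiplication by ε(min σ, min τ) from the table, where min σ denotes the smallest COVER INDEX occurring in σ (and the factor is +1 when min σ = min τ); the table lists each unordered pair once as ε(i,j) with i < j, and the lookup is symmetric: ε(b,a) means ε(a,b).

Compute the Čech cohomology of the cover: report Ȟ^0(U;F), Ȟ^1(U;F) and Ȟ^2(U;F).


nerve of the cover:
  V12={e} V13={c} V14={d,g} V15={h} V23={f,i} V45={b}
C dims 5,6; δ0: rk 5, SNF 1^4·2
Ȟ^0 = (5 − 5) − 0 = 0, so Ȟ^0 ≅ 0
Ȟ^1 = (6 − 0) − 5 = 1 plus torsion [2], so Ȟ^1 ≅ Z ⊕ Z/2
Ȟ^2 = (0 − 0) − 0 = 0, so Ȟ^2 ≅ 0

Ȟ^0 = 0; Ȟ^1 = Z ⊕ Z/2; Ȟ^2 = 0


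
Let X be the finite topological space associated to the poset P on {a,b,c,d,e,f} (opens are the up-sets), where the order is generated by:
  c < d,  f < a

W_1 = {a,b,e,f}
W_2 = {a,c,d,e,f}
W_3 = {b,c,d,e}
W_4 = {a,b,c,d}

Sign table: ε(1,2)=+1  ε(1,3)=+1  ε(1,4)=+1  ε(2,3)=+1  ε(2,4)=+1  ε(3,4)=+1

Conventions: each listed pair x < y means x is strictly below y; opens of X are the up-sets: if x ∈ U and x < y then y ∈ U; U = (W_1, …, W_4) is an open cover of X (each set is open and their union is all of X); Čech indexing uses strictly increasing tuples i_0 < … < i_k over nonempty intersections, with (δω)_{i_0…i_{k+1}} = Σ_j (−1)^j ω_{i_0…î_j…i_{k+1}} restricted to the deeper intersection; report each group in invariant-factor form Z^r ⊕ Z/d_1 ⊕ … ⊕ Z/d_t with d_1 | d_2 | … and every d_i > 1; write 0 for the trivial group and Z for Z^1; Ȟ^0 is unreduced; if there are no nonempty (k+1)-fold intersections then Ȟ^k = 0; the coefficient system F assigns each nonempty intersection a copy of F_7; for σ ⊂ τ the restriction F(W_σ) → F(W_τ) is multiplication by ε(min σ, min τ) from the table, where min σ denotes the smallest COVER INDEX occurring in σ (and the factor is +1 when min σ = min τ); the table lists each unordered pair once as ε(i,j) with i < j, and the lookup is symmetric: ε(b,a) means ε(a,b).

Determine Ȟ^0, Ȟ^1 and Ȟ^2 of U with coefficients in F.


nonempty overlaps:
  W12={a,e,f} W13={b,e} W14={a,b} W23={c,d,e} W24={a,c,d} W34={b,c,d}
  W123={e} W124={a} W134={b} W234={c,d}
C dims 4,6,4; δ0: rk_F7 3; δ1: rk_F7 3
degree 0: 4−3−0 = 1 → Ȟ^0 ≅ Z/7
degree 1: 6−3−3 = 0 → Ȟ^1 ≅ 0
degree 2: 4−0−3 = 1 → Ȟ^2 ≅ Z/7

Ȟ^0 = Z/7, Ȟ^1 = 0 and Ȟ^2 = Z/7


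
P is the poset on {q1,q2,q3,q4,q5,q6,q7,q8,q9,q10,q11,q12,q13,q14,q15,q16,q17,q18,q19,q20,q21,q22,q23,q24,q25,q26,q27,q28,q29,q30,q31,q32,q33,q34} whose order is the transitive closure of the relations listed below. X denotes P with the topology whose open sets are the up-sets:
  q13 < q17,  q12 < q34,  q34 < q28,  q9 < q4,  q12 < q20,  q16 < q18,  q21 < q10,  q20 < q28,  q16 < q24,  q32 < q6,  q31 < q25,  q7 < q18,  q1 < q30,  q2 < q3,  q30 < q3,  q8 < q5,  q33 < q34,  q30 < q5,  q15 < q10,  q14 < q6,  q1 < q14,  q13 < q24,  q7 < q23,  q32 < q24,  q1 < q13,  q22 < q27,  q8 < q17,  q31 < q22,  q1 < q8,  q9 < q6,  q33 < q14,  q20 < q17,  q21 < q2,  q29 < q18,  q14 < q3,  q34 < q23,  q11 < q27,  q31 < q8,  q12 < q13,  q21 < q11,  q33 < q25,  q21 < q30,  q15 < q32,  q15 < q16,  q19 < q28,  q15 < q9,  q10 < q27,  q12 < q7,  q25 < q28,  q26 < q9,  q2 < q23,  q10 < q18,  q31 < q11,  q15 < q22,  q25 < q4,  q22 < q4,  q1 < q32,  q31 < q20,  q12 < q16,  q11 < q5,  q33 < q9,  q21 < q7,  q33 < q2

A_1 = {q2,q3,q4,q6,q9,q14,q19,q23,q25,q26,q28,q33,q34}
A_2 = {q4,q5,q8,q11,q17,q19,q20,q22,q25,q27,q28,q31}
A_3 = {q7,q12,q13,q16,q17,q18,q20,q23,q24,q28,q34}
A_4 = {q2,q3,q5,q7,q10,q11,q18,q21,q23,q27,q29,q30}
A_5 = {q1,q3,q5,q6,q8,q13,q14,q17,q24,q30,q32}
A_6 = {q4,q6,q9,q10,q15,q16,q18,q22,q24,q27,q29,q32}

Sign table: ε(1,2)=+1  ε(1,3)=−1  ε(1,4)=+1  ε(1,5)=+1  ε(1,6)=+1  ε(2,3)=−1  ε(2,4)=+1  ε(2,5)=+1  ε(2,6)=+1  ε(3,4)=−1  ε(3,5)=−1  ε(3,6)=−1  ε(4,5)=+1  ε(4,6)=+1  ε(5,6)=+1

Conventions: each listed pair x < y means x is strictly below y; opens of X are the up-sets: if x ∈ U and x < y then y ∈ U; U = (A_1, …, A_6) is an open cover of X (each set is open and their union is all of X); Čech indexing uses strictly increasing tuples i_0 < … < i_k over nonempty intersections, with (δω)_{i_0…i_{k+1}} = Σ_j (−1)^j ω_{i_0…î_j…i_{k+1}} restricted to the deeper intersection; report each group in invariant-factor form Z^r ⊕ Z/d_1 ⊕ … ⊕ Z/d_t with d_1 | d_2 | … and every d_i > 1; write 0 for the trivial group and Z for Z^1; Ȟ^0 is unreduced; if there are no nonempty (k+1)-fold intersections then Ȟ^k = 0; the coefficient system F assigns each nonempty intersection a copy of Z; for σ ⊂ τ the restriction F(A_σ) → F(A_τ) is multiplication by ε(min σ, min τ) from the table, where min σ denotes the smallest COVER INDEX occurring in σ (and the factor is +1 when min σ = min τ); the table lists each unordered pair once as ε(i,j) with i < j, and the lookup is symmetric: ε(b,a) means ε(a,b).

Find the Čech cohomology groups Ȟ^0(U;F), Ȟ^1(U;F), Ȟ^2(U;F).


nonempty intersections:
  A12={q4,q19,q25,q28} A13={q23,q28,q34} A14={q2,q3,q23} A15={q3,q6,q14} A16={q4,q6,q9} A23={q17,q20,q28} A24={q5,q11,q27} A25={q5,q8,q17} A26={q4,q22,q27} A34={q7,q18,q23} A35={q13,q17,q24} A36={q16,q18,q24} A45={q3,q5,q30} A46={q10,q18,q27,q29} A56={q6,q24,q32}
  A123={q28} A126={q4} A134={q23} A145={q3} A156={q6} A235={q17} A245={q5} A246={q27} A346={q18} A356={q24}
C dims 6,15,10; δ0: rk 5, SNF 1^5; δ1: rk 10, SNF 1^9·2
Ȟ^0: (6−5)−0=1 ⇒ Z
Ȟ^1: (15−10)−5=0 ⇒ 0
Ȟ^2: (10−0)−10=0 plus torsion [2] ⇒ Z/2

Ȟ^0 = Z, Ȟ^1 = 0, Ȟ^2 = Z/2


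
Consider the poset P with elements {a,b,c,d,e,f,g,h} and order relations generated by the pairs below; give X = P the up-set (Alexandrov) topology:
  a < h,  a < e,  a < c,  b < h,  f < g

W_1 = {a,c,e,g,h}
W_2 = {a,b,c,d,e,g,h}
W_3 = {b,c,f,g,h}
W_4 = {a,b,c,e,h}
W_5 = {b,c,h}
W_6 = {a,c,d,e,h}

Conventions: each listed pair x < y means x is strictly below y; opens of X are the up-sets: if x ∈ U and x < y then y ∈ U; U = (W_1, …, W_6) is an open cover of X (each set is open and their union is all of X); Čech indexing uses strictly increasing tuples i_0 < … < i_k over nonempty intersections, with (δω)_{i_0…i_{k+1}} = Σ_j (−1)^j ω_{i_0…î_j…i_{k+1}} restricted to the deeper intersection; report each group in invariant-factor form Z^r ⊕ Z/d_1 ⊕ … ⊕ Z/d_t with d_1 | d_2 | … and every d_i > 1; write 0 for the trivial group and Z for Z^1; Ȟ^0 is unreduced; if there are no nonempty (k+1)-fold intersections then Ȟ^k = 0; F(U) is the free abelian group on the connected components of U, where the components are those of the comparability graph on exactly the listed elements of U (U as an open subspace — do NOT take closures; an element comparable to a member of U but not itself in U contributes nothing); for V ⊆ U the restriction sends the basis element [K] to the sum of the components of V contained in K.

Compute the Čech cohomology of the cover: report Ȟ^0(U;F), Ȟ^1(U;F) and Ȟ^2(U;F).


intersection data:
  W12={a,c,e,g,h} W13={c,g,h} W14={a,c,e,h} W15={c,h} W16={a,c,e,h} W23={b,c,g,h} W24={a,b,c,e,h} W25={b,c,h} W26={a,c,d,e,h} W34={b,c,h} W35={b,c,h} W36={c,h} W45={b,c,h} W46={a,c,e,h} W56={c,h}
  W123={c,g,h} W124={a,c,e,h} W125={c,h} W126={a,c,e,h} W134={c,h} W135={c,h} W136={c,h} W145={c,h} W146={a,c,e,h} W156={c,h} W234={b,c,h} W235={b,c,h} W236={c,h} W245={b,c,h} W246={a,c,e,h} W256={c,h} W345={b,c,h} W346={c,h} W356={c,h} W456={c,h}
  W1234={c,h} W1235={c,h} W1236={c,h} W1245={c,h} W1246={a,c,e,h} W1256={c,h} W1345={c,h} W1346={c,h} W1356={c,h} W1456={c,h} W2345={b,c,h} W2346={c,h} W2356={c,h} W2456={c,h} W3456={c,h}
  W12345={c,h} W12346={c,h} W12356={c,h} W12456={c,h} W13456={c,h} W23456={c,h}
  W123456={c,h}
components per intersection:
  W1: {a,c,e,h} {g}
  W2: {a,b,c,e,h} {d} {g}
  W3: {b,h} {c} {f,g}
  W4: {a,b,c,e,h}
  W5: {b,h} {c}
  W6: {a,c,e,h} {d}
  W12: {a,c,e,h} {g}
  W13: {c} {g} {h}
  W14: {a,c,e,h}
  W15: {c} {h}
  W16: {a,c,e,h}
  W23: {b,h} {c} {g}
  W24: {a,b,c,e,h}
  W25: {b,h} {c}
  W26: {a,c,e,h} {d}
  W34: {b,h} {c}
  W35: {b,h} {c}
  W36: {c} {h}
  W45: {b,h} {c}
  W46: {a,c,e,h}
  W56: {c} {h}
  W123: {c} {g} {h}
  W124: {a,c,e,h}
  W125: {c} {h}
  W126: {a,c,e,h}
  W134: {c} {h}
  W135: {c} {h}
  W136: {c} {h}
  W145: {c} {h}
  W146: {a,c,e,h}
  W156: {c} {h}
  W234: {b,h} {c}
  W235: {b,h} {c}
  W236: {c} {h}
  W245: {b,h} {c}
  W246: {a,c,e,h}
  W256: {c} {h}
  W345: {b,h} {c}
  W346: {c} {h}
  W356: {c} {h}
  W456: {c} {h}
  W1234: {c} {h}
  W1235: {c} {h}
  W1236: {c} {h}
  W1245: {c} {h}
  W1246: {a,c,e,h}
  W1256: {c} {h}
  W1345: {c} {h}
  W1346: {c} {h}
  W1356: {c} {h}
  W1456: {c} {h}
  W2345: {b,h} {c}
  W2346: {c} {h}
  W2356: {c} {h}
  W2456: {c} {h}
  W3456: {c} {h}
  W12345: {c} {h}
  W12346: {c} {h}
  W12356: {c} {h}
  W12456: {c} {h}
  W13456: {c} {h}
  W23456: {c} {h}
  W123456: {c} {h}
C dims 13,28,37,29; δ0: rk 10, SNF 1^10; δ1: rk 18, SNF 1^18; δ2: rk 19, SNF 1^19
Ȟ^0 = (13 − 10) − 0 = 3, so Ȟ^0 ≅ Z^3
Ȟ^1 = (28 − 18) − 10 = 0, so Ȟ^1 ≅ 0
Ȟ^2 = (37 − 19) − 18 = 0, so Ȟ^2 ≅ 0

Ȟ^0 = Z^3; Ȟ^1 = 0; Ȟ^2 = 0


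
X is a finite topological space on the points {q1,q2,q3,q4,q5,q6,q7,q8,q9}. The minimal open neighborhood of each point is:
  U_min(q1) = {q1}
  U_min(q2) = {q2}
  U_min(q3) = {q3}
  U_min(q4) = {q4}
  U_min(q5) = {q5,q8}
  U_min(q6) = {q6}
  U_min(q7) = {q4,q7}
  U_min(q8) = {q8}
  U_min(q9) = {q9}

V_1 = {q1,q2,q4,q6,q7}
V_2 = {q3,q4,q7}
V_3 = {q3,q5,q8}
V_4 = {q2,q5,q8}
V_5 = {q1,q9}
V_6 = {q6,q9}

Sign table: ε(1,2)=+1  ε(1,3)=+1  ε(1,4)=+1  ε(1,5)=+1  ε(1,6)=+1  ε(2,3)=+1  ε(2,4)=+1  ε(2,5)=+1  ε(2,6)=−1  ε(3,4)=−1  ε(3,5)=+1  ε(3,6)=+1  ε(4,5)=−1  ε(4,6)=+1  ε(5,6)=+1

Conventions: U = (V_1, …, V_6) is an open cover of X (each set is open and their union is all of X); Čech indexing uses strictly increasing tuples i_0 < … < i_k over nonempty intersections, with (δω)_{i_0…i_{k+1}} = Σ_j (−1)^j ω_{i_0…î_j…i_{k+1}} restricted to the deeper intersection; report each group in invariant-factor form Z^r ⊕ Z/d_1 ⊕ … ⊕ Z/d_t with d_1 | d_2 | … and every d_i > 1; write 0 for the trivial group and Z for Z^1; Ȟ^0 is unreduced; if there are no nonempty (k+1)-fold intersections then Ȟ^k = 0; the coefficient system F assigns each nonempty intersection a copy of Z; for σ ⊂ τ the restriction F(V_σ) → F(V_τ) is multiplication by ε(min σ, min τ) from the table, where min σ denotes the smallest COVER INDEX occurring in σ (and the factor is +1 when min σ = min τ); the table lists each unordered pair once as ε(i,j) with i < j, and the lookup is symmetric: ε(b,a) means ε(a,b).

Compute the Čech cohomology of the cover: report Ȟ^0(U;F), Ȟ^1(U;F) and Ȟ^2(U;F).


nerve simplices:
  V12={q4,q7} V14={q2} V15={q1} V16={q6} V23={q3} V34={q5,q8} V56={q9}
C dims 6,7; δ0: rk 6, SNF 1^5·2
degree 0: 6−6−0 = 0 → Ȟ^0 ≅ 0
degree 1: 7−0−6 = 1 plus torsion [2] → Ȟ^1 ≅ Z ⊕ Z/2
degree 2: 0−0−0 = 0 → Ȟ^2 ≅ 0

Ȟ^0(U;F) ≅ 0; Ȟ^1(U;F) ≅ Z ⊕ Z/2; Ȟ^2(U;F) ≅ 0


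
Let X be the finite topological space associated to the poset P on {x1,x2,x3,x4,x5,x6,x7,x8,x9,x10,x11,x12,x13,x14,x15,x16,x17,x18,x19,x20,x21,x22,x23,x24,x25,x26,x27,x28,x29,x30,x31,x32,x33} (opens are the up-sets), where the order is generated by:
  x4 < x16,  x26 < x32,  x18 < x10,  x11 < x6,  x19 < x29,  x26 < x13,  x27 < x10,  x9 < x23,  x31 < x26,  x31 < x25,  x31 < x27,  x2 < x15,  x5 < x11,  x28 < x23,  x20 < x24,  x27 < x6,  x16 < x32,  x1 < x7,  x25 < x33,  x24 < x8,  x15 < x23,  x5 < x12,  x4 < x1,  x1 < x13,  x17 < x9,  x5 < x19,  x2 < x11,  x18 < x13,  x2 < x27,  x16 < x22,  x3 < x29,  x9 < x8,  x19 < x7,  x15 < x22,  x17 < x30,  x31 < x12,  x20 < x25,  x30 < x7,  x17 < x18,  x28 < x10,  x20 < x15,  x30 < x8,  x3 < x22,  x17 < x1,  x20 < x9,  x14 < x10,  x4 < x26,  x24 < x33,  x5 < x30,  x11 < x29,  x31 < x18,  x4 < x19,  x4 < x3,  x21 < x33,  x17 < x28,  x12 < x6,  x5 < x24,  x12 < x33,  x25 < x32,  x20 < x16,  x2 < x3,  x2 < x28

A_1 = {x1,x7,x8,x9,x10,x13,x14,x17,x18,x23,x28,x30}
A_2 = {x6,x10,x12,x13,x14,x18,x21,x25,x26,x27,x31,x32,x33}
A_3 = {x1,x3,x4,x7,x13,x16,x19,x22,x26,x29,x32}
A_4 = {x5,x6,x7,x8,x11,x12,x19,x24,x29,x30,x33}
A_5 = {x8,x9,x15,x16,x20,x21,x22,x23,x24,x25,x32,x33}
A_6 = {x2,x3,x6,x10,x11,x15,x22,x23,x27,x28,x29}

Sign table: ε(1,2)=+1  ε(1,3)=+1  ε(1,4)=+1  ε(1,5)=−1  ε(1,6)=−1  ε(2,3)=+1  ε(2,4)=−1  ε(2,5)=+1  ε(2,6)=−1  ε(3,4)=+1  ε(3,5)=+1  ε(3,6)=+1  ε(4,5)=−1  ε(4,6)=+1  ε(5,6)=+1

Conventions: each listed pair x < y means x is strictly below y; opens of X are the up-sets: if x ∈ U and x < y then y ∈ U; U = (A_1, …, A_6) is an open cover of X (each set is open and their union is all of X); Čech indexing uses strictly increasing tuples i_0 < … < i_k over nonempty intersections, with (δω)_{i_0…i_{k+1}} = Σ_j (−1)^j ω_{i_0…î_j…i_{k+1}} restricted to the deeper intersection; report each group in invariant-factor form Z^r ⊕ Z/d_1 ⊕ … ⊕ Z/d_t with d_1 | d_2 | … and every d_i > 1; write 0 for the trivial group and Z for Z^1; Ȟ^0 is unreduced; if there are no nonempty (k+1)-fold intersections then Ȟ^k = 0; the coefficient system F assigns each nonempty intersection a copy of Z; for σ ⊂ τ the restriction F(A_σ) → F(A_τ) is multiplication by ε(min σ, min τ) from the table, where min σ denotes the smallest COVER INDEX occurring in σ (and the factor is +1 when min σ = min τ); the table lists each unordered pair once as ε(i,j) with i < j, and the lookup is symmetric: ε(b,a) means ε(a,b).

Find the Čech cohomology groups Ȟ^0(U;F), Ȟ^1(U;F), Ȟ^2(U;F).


cover nerve:
  A12={x10,x13,x14,x18} A13={x1,x7,x13} A14={x7,x8,x30} A15={x8,x9,x23} A16={x10,x23,x28} A23={x13,x26,x32} A24={x6,x12,x33} A25={x21,x25,x32,x33} A26={x6,x10,x27} A34={x7,x19,x29} A35={x16,x22,x32} A36={x3,x22,x29} A45={x8,x24,x33} A46={x6,x11,x29} A56={x15,x22,x23}
  A123={x13} A126={x10} A134={x7} A145={x8} A156={x23} A235={x32} A245={x33} A246={x6} A346={x29} A356={x22}
C dims 6,15,10; δ0: rk 6, SNF 1^5·2; δ1: rk 9, SNF 1^9
Ȟ^0: (6−6)−0=0 ⇒ 0
Ȟ^1: (15−9)−6=0 plus torsion [2] ⇒ Z/2
Ȟ^2: (10−0)−9=1 ⇒ Z

Ȟ^0 ≅ 0, Ȟ^1 ≅ Z/2, Ȟ^2 ≅ Z


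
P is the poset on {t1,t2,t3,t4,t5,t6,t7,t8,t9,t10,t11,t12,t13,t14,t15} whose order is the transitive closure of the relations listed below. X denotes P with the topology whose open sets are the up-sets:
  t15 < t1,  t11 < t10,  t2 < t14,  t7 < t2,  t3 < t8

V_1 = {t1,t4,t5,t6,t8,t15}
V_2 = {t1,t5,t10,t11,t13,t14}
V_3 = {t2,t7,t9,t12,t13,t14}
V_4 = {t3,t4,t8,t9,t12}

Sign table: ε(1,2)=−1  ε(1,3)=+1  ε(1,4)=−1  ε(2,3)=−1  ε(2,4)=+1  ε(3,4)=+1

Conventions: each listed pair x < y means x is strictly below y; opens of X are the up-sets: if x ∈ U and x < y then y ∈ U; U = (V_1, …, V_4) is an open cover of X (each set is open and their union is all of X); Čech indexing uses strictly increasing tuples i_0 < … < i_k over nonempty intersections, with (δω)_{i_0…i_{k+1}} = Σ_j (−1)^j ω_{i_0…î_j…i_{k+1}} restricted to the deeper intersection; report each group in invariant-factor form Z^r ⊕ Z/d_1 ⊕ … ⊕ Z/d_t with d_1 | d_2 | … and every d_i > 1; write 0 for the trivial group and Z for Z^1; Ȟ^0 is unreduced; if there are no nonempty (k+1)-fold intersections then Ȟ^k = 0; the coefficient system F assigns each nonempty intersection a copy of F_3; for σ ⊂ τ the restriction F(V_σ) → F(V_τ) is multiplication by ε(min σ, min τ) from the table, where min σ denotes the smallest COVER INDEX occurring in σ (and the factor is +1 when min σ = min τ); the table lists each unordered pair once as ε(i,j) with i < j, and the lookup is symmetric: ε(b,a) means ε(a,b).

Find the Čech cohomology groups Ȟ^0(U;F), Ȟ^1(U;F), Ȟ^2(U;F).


nonempty intersections:
  V12={t1,t5} V14={t4,t8} V23={t13,t14} V34={t9,t12}
C dims 4,4; δ0: rk_F3 4
Ȟ^0: (4−4)−0=0 ⇒ 0
Ȟ^1: (4−0)−4=0 ⇒ 0
Ȟ^2: (0−0)−0=0 ⇒ 0

Ȟ^0(U;F) ≅ 0, Ȟ^1(U;F) ≅ 0 and Ȟ^2(U;F) ≅ 0


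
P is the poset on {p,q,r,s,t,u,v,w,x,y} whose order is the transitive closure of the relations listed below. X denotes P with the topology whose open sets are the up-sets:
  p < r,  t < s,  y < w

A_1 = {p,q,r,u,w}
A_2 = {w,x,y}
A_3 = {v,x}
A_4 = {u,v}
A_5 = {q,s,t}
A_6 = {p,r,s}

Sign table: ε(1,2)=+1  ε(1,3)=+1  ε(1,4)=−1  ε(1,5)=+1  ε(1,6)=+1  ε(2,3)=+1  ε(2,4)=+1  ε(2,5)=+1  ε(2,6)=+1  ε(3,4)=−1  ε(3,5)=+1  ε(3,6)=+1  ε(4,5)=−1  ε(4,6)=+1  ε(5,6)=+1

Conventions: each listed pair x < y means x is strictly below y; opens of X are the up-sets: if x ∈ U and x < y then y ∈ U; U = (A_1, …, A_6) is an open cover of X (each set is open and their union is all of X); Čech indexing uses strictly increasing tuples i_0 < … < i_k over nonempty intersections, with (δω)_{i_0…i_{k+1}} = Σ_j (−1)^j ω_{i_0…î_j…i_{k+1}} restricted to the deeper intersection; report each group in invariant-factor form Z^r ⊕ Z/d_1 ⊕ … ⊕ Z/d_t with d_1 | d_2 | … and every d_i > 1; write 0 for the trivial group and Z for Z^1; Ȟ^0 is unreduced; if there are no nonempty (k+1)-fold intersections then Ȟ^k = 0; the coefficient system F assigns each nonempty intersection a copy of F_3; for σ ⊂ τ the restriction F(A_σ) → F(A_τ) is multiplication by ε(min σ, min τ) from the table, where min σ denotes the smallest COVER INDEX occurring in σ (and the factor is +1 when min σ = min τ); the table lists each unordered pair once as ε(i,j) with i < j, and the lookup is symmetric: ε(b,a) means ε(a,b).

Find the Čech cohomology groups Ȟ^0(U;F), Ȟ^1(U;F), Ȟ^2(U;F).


cover nerve:
  A12={w} A14={u} A15={q} A16={p,r} A23={x} A34={v} A56={s}
C dims 6,7; δ0: rk_F3 5
Ȟ^0: (6−5)−0=1 ⇒ Z/3
Ȟ^1: (7−0)−5=2 ⇒ Z/3 ⊕ Z/3
Ȟ^2: (0−0)−0=0 ⇒ 0

Ȟ^0(U;F) ≅ Z/3,  Ȟ^1(U;F) ≅ Z/3 ⊕ Z/3,  Ȟ^2(U;F) ≅ 0


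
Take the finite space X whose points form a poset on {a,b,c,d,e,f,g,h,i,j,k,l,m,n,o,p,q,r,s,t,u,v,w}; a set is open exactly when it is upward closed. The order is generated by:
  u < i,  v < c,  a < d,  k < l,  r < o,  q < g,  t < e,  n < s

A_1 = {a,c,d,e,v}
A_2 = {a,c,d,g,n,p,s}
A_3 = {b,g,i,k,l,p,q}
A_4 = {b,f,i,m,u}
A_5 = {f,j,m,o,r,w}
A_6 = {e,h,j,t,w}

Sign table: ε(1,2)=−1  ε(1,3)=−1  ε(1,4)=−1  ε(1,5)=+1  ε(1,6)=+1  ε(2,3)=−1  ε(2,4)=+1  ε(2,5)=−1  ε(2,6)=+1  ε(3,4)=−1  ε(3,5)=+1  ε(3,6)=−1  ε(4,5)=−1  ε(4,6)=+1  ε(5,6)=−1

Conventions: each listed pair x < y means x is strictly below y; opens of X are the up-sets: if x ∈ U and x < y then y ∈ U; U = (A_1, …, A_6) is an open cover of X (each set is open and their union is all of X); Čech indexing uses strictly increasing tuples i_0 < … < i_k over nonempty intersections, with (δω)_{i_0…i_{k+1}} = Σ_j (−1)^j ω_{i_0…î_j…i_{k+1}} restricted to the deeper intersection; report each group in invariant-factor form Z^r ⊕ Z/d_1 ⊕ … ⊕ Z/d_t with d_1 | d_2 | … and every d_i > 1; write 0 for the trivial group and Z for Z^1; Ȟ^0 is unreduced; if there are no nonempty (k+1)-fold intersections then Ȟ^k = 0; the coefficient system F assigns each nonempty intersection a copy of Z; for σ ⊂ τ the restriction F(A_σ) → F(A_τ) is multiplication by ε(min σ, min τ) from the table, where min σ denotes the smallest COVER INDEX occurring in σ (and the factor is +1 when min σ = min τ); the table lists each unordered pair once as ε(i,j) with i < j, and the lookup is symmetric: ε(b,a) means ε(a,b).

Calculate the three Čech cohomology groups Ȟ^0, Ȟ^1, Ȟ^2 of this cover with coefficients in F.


Ȟ^0 ≅ 0,  Ȟ^1 ≅ Z/2,  Ȟ^2 ≅ 0

nerve simplices:
  A12={a,c,d} A16={e} A23={g,p} A34={b,i} A45={f,m} A56={j,w}
C dims 6,6; δ0: rk 6, SNF 1^5·2
degree 0: 6−6−0 = 0 → Ȟ^0 ≅ 0
degree 1: 6−0−6 = 0 plus torsion [2] → Ȟ^1 ≅ Z/2
degree 2: 0−0−0 = 0 → Ȟ^2 ≅ 0


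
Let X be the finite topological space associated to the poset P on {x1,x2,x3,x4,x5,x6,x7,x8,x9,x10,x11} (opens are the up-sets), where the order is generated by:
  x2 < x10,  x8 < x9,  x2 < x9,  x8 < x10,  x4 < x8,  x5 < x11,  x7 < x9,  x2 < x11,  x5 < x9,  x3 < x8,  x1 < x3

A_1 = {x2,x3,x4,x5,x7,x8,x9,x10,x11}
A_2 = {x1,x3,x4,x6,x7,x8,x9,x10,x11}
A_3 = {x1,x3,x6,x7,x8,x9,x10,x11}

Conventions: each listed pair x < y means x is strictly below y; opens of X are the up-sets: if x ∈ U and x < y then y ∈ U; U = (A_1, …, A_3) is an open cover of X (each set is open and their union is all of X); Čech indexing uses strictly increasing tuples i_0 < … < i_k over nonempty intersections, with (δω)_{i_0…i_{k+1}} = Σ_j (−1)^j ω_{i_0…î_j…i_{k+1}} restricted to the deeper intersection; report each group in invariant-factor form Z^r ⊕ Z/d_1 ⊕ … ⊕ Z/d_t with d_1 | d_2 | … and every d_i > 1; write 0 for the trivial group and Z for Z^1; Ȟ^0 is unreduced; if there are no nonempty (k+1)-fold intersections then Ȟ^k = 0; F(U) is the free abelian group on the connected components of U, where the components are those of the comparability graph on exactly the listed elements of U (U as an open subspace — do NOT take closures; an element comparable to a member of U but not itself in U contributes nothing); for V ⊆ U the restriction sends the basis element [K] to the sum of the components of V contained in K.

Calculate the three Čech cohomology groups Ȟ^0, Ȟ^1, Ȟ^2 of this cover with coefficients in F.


Ȟ^0 ≅ Z^2; Ȟ^1 ≅ 0; Ȟ^2 ≅ 0

nerve of the cover:
  A12={x3,x4,x7,x8,x9,x10,x11} A13={x3,x7,x8,x9,x10,x11} A23={x1,x3,x6,x7,x8,x9,x10,x11}
  A123={x3,x7,x8,x9,x10,x11}
components per intersection:
  A1: {x2,x3,x4,x5,x7,x8,x9,x10,x11}
  A2: {x1,x3,x4,x7,x8,x9,x10} {x6} {x11}
  A3: {x1,x3,x7,x8,x9,x10} {x6} {x11}
  A12: {x3,x4,x7,x8,x9,x10} {x11}
  A13: {x3,x7,x8,x9,x10} {x11}
  A23: {x1,x3,x7,x8,x9,x10} {x6} {x11}
  A123: {x3,x7,x8,x9,x10} {x11}
C dims 7,7,2; δ0: rk 5, SNF 1^5; δ1: rk 2, SNF 1^2
Ȟ^0 = (7 − 5) − 0 = 2, so Ȟ^0 ≅ Z^2
Ȟ^1 = (7 − 2) − 5 = 0, so Ȟ^1 ≅ 0
Ȟ^2 = (2 − 0) − 2 = 0, so Ȟ^2 ≅ 0
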